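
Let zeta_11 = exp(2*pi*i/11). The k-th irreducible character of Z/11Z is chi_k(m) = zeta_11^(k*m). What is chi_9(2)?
chi_9(2) = zeta_11^18 = exp(-8*I*pi/11)

Derivation: chi_9(2) = zeta_11^(9*2) = zeta_11^18. Since zeta_11^11 = 1, this equals zeta_11^7 = exp(2*pi*i*7/11) = exp(-8*I*pi/11).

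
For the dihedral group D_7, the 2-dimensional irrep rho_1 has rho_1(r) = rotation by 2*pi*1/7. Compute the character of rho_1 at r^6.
chi_{rho_1}(r^6) = 2*cos(2*pi*1*6/7) = 2*cos(2*pi/7)

Why: rho_1(r^6) is rotation by angle 2*pi*1*6/7, whose trace is 2*cos(2*pi*1*6/7) = 2*cos(2*pi/7).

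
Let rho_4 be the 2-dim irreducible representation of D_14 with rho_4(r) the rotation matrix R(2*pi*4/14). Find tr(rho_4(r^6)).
chi_{rho_4}(r^6) = 2*cos(2*pi*4*6/14) = -2*cos(3*pi/7)

Proof sketch: rho_4(r^6) is rotation by angle 2*pi*4*6/14, whose trace is 2*cos(2*pi*4*6/14) = -2*cos(3*pi/7).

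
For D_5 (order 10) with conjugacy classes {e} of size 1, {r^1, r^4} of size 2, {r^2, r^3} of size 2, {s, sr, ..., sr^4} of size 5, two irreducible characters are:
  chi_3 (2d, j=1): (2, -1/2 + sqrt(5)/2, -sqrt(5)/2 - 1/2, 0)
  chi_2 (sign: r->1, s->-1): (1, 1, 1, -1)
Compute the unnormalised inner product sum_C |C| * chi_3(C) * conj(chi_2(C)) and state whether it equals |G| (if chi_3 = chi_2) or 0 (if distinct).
Sum = 0; so <chi_3, chi_2> = 0 (distinct irreducibles are orthogonal).

Proof sketch: Compute term by term over conjugacy classes (|C| * chi_3(C) * conj(chi_2(C))):
  1*(2)*conj(1) + 2*(-1/2 + sqrt(5)/2)*conj(1) + 2*(-sqrt(5)/2 - 1/2)*conj(1) + 5*(0)*conj(-1)
  = (2) + (-1 + sqrt(5)) + (-sqrt(5) - 1) + (0)
  = 0.
Dividing by |G| = 10 gives 0/10 = 0, matching the row-orthogonality relation <chi_3, chi_2> = [chi_3 = chi_2].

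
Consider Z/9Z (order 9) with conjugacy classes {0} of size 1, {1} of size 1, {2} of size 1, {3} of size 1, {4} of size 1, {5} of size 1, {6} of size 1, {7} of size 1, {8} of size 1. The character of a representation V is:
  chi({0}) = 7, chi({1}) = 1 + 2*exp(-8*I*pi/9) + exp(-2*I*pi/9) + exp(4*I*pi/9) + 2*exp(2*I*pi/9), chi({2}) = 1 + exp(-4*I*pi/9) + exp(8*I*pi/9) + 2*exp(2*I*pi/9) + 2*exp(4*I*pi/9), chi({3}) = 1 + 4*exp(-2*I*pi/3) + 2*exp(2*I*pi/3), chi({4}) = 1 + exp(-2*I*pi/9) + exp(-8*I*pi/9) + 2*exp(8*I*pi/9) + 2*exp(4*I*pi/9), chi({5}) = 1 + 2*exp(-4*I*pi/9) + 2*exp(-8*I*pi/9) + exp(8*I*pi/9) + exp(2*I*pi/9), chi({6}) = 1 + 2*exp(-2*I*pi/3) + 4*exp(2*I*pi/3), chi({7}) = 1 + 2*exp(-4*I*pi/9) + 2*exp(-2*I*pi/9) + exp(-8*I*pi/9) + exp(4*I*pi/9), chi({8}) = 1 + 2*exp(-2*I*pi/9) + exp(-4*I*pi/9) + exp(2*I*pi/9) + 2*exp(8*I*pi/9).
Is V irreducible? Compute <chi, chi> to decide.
Not irreducible (reducible): <chi, chi> = 11 > 1.

Details: <chi, chi> = (1/|G|) sum_C |C| * |chi(C)|^2 = (1/9)[1*|7|^2 + 1*|1 + 2*exp(-8*I*pi/9) + exp(-2*I*pi/9) + exp(4*I*pi/9) + 2*exp(2*I*pi/9)|^2 + 1*|1 + exp(-4*I*pi/9) + exp(8*I*pi/9) + 2*exp(2*I*pi/9) + 2*exp(4*I*pi/9)|^2 + 1*|1 + 4*exp(-2*I*pi/3) + 2*exp(2*I*pi/3)|^2 + 1*|1 + exp(-2*I*pi/9) + exp(-8*I*pi/9) + 2*exp(8*I*pi/9) + 2*exp(4*I*pi/9)|^2 + 1*|1 + 2*exp(-4*I*pi/9) + 2*exp(-8*I*pi/9) + exp(8*I*pi/9) + exp(2*I*pi/9)|^2 + 1*|1 + 2*exp(-2*I*pi/3) + 4*exp(2*I*pi/3)|^2 + 1*|1 + 2*exp(-4*I*pi/9) + 2*exp(-2*I*pi/9) + exp(-8*I*pi/9) + exp(4*I*pi/9)|^2 + 1*|1 + 2*exp(-2*I*pi/9) + exp(-4*I*pi/9) + exp(2*I*pi/9) + 2*exp(8*I*pi/9)|^2]
  = (1/9)[(49) + (11 + 5*exp(-2*I*pi/3) + 5*exp(-2*I*pi/9) + 3*exp(-4*I*pi/9) + 6*exp(-8*I*pi/9) + 6*exp(8*I*pi/9) + 3*exp(4*I*pi/9) + 5*exp(2*I*pi/9) + 5*exp(2*I*pi/3)) + (11 + 5*exp(-4*I*pi/9) + 5*exp(-2*I*pi/3) + 6*exp(-2*I*pi/9) + 3*exp(-8*I*pi/9) + 3*exp(8*I*pi/9) + 6*exp(2*I*pi/9) + 5*exp(2*I*pi/3) + 5*exp(4*I*pi/9)) + (7) + (11 + 6*exp(-4*I*pi/9) + 5*exp(-2*I*pi/3) + 3*exp(-2*I*pi/9) + 5*exp(-8*I*pi/9) + 5*exp(8*I*pi/9) + 3*exp(2*I*pi/9) + 5*exp(2*I*pi/3) + 6*exp(4*I*pi/9)) + (11 + 6*exp(-4*I*pi/9) + 5*exp(-2*I*pi/3) + 3*exp(-2*I*pi/9) + 5*exp(-8*I*pi/9) + 5*exp(8*I*pi/9) + 3*exp(2*I*pi/9) + 5*exp(2*I*pi/3) + 6*exp(4*I*pi/9)) + (7) + (11 + 5*exp(-4*I*pi/9) + 5*exp(-2*I*pi/3) + 6*exp(-2*I*pi/9) + 3*exp(-8*I*pi/9) + 3*exp(8*I*pi/9) + 6*exp(2*I*pi/9) + 5*exp(2*I*pi/3) + 5*exp(4*I*pi/9)) + (11 + 5*exp(-2*I*pi/3) + 5*exp(-2*I*pi/9) + 3*exp(-4*I*pi/9) + 6*exp(-8*I*pi/9) + 6*exp(8*I*pi/9) + 3*exp(4*I*pi/9) + 5*exp(2*I*pi/9) + 5*exp(2*I*pi/3))] = 99/9 = 11.
(Exp terms are combined using exp(i*s)*conj(exp(i*t)) = exp(i*(s-t)), and sums of them are collapsed using the identity that for every m > 1 the m distinct m-th roots of unity sum to 0, e.g. 1 + exp(2*I*pi/3) + exp(-2*I*pi/3) = 0.)
A character is irreducible iff <chi, chi> = 1, so this representation is reducible.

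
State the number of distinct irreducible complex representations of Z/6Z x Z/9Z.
54

Working: The number of irreducible complex representations of a finite group equals its number of conjugacy classes. Z/6Z x Z/9Z is abelian of order 54, so every element is its own conjugacy class: 54 classes, so Z/6Z x Z/9Z (order 54) has exactly 54 irreducible complex representations.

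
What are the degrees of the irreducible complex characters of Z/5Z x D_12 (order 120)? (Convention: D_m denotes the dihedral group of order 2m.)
Dimensions: 1, 1, 1, 1, 1, 1, 1, 1, 1, 1, 1, 1, 1, 1, 1, 1, 1, 1, 1, 1, 2, 2, 2, 2, 2, 2, 2, 2, 2, 2, 2, 2, 2, 2, 2, 2, 2, 2, 2, 2, 2, 2, 2, 2, 2

Derivation: There are 45 irreducibles (= number of conjugacy classes). Their dimensions d_i satisfy sum d_i^2 = |G| = 120: 1 + 1 + 1 + 1 + 1 + 1 + 1 + 1 + 1 + 1 + 1 + 1 + 1 + 1 + 1 + 1 + 1 + 1 + 1 + 1 + 4 + 4 + 4 + 4 + 4 + 4 + 4 + 4 + 4 + 4 + 4 + 4 + 4 + 4 + 4 + 4 + 4 + 4 + 4 + 4 + 4 + 4 + 4 + 4 + 4 = 120. (For the product with Z/5Z: each of the 5 1-dim characters of Z/5Z tensors with each irrep of D_12, giving 5 copies of each D_12-dimension.)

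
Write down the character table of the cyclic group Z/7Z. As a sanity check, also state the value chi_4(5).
Character table of Z/7Z (irreps indexed chi_0,...,chi_6 with chi_k(m) = zeta_7^(k*m), zeta_7 = exp(2*pi*i/7)):
  irrep \ class  {0} (size 1)  {1} (size 1)    {2} (size 1)    {3} (size 1)    {4} (size 1)    {5} (size 1)    {6} (size 1)  
  chi_0          1             1               1               1               1               1               1             
  chi_1          1             exp(2*I*pi/7)   exp(4*I*pi/7)   exp(6*I*pi/7)   exp(-6*I*pi/7)  exp(-4*I*pi/7)  exp(-2*I*pi/7)
  chi_2          1             exp(4*I*pi/7)   exp(-6*I*pi/7)  exp(-2*I*pi/7)  exp(2*I*pi/7)   exp(6*I*pi/7)   exp(-4*I*pi/7)
  chi_3          1             exp(6*I*pi/7)   exp(-2*I*pi/7)  exp(4*I*pi/7)   exp(-4*I*pi/7)  exp(2*I*pi/7)   exp(-6*I*pi/7)
  chi_4          1             exp(-6*I*pi/7)  exp(2*I*pi/7)   exp(-4*I*pi/7)  exp(4*I*pi/7)   exp(-2*I*pi/7)  exp(6*I*pi/7) 
  chi_5          1             exp(-4*I*pi/7)  exp(6*I*pi/7)   exp(2*I*pi/7)   exp(-2*I*pi/7)  exp(-6*I*pi/7)  exp(4*I*pi/7) 
  chi_6          1             exp(-2*I*pi/7)  exp(-4*I*pi/7)  exp(-6*I*pi/7)  exp(6*I*pi/7)   exp(4*I*pi/7)   exp(2*I*pi/7) 

Spot check: chi_4(5) = zeta_7^(4*5) = zeta_7^20 = exp(-2*I*pi/7).

Working: Z/7Z is abelian, so all 7 irreducible complex representations are 1-dimensional. They are given by chi_k(m) = zeta_7^(k*m) for k = 0,...,6. Row orthogonality: sum_m chi_k(m) conj(chi_l(m)) = 7 * [k = l].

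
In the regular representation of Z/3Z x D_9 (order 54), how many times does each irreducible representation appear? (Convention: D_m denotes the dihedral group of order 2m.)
Each irreducible V_i of dimension d_i appears with multiplicity d_i, i.e. rho_reg = (direct sum over all irreducibles V_i) d_i V_i. The irreducible dimensions for Z/3Z x D_9 are 1, 1, 1, 1, 1, 1, 2, 2, 2, 2, 2, 2, 2, 2, 2, 2, 2, 2: 6 irreducibles of dimension 1, each with multiplicity 1; 12 irreducibles of dimension 2, each with multiplicity 2. Total dimension 6*1*1 + 12*2*2 = 54 = |G|.

Justification: General theorem: in the regular representation of a finite group G, each irreducible appears with multiplicity equal to its dimension. Check: dim(rho_reg) = sum d_i^2 = 1 + 1 + 1 + 1 + 1 + 1 + 4 + 4 + 4 + 4 + 4 + 4 + 4 + 4 + 4 + 4 + 4 + 4 = 54 = |G|.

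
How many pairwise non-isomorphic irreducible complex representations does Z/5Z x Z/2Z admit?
10

Why: The number of irreducible complex representations of a finite group equals its number of conjugacy classes. Z/5Z x Z/2Z is abelian of order 10, so every element is its own conjugacy class: 10 classes, so Z/5Z x Z/2Z (order 10) has exactly 10 irreducible complex representations.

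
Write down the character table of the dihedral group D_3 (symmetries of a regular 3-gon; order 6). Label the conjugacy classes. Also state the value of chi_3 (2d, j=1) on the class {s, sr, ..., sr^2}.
Conjugacy classes: {e} of size 1, {r^1, r^2} of size 2, {s, sr, ..., sr^2} of size 3.
Character table:
  irrep \ class              {e} (size 1)  {r^1, r^2} (size 2)  {s, sr, ..., sr^2} (size 3)
  chi_1 (triv)               1             1                    1                          
  chi_2 (sign: r->1, s->-1)  1             1                    -1                         
  chi_3 (2d, j=1)            2             -1                   0                          

Spot check: chi_3 (2d, j=1) on {s, sr, ..., sr^2} = 0.

D_3 has order 2*3 = 6 with 3 conjugacy classes, hence 3 irreducibles. Sum of squared dims 1 + 1 + 4 = 6 = |G|. Linear characters come from the abelianisation; the 2-dimensional irreps have character r^k -> 2*cos(2*pi*j*k/3), reflections -> 0.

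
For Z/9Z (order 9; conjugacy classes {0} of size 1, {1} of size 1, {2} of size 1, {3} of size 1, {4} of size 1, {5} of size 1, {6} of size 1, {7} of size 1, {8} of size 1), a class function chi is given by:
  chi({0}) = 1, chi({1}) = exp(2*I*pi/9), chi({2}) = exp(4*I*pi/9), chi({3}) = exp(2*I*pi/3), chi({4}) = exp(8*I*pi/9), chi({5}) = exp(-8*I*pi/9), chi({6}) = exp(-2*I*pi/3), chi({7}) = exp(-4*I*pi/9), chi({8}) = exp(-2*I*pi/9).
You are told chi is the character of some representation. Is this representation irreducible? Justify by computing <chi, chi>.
Irreducible: <chi, chi> = 1.

Argument: <chi, chi> = (1/|G|) sum_C |C| * |chi(C)|^2 = (1/9)[1*|1|^2 + 1*|exp(2*I*pi/9)|^2 + 1*|exp(4*I*pi/9)|^2 + 1*|exp(2*I*pi/3)|^2 + 1*|exp(8*I*pi/9)|^2 + 1*|exp(-8*I*pi/9)|^2 + 1*|exp(-2*I*pi/3)|^2 + 1*|exp(-4*I*pi/9)|^2 + 1*|exp(-2*I*pi/9)|^2]
  = (1/9)[(1) + (1) + (1) + (1) + (1) + (1) + (1) + (1) + (1)] = 9/9 = 1.
(Exp terms are combined using exp(i*s)*conj(exp(i*t)) = exp(i*(s-t)), and sums of them are collapsed using the identity that for every m > 1 the m distinct m-th roots of unity sum to 0, e.g. 1 + exp(2*I*pi/3) + exp(-2*I*pi/3) = 0.)
A character is irreducible iff <chi, chi> = 1, so this representation is irreducible.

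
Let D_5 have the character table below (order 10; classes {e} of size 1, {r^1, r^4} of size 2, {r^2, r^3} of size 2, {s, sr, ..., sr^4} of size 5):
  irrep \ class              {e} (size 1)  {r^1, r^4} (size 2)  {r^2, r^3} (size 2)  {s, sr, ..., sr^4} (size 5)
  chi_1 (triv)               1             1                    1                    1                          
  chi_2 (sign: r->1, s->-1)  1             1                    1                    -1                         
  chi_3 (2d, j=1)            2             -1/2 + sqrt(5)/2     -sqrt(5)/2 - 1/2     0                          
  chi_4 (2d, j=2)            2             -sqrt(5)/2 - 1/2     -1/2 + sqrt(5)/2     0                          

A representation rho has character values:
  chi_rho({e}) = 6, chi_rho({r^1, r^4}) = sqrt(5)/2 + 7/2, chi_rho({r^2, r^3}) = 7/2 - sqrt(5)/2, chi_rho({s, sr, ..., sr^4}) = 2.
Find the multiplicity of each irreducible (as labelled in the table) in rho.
Multiplicities: chi_1: 3, chi_2: 1, chi_3: 1, chi_4: 0.

Use <chi_rho, chi> = (1/|G|) sum_C |C| * chi_rho(C) * conj(chi(C)) with |G| = 10 for each irreducible chi in the table:
  <chi_rho, chi_1> = (1/10)[1*(6)*conj(1) + 2*(sqrt(5)/2 + 7/2)*conj(1) + 2*(7/2 - sqrt(5)/2)*conj(1) + 5*(2)*conj(1)]
      = (1/10)[(6) + (sqrt(5) + 7) + (7 - sqrt(5)) + (10)] = 30/10 = 3
  <chi_rho, chi_2> = (1/10)[1*(6)*conj(1) + 2*(sqrt(5)/2 + 7/2)*conj(1) + 2*(7/2 - sqrt(5)/2)*conj(1) + 5*(2)*conj(-1)]
      = (1/10)[(6) + (sqrt(5) + 7) + (7 - sqrt(5)) + (-10)] = 10/10 = 1
  <chi_rho, chi_3> = (1/10)[1*(6)*conj(2) + 2*(sqrt(5)/2 + 7/2)*conj(-1/2 + sqrt(5)/2) + 2*(7/2 - sqrt(5)/2)*conj(-sqrt(5)/2 - 1/2) + 5*(2)*conj(0)]
      = (1/10)[(12) + (-1 + 3*sqrt(5)) + (-3*sqrt(5) - 1) + (0)] = 10/10 = 1
  <chi_rho, chi_4> = (1/10)[1*(6)*conj(2) + 2*(sqrt(5)/2 + 7/2)*conj(-sqrt(5)/2 - 1/2) + 2*(7/2 - sqrt(5)/2)*conj(-1/2 + sqrt(5)/2) + 5*(2)*conj(0)]
      = (1/10)[(12) + (-4*sqrt(5) - 6) + (-6 + 4*sqrt(5)) + (0)] = 0/10 = 0
Dimension check: dim(rho) = sum (mult * dim) = 3*1 + 1*1 + 1*2 + 0*2 = 6 = chi_rho(e) = 6.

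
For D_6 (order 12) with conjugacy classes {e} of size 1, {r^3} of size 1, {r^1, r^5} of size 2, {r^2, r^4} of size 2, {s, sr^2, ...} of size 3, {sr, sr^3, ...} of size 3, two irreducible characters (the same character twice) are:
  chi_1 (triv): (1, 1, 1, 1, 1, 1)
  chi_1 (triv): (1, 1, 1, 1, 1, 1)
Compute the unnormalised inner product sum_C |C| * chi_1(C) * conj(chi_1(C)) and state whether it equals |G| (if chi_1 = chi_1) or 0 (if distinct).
Sum = 12 = |G| = 12; so <chi_1, chi_1> = 1 (norm-1 confirms irreducibility).

Details: Compute term by term over conjugacy classes (|C| * chi_1(C) * conj(chi_1(C))):
  1*(1)*conj(1) + 1*(1)*conj(1) + 2*(1)*conj(1) + 2*(1)*conj(1) + 3*(1)*conj(1) + 3*(1)*conj(1)
  = (1) + (1) + (2) + (2) + (3) + (3)
  = 12.
Dividing by |G| = 12 gives 12/12 = 1, matching the row-orthogonality relation <chi_1, chi_1> = [chi_1 = chi_1].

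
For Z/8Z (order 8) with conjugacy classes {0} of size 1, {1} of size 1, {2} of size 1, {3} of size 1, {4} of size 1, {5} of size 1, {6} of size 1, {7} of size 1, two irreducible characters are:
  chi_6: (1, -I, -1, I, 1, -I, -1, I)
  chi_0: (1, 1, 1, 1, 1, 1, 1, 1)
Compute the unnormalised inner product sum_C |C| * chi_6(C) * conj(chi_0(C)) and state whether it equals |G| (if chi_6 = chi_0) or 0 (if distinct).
Sum = 0; so <chi_6, chi_0> = 0 (distinct irreducibles are orthogonal).

Explanation: Compute term by term over conjugacy classes (|C| * chi_6(C) * conj(chi_0(C))):
  1*(1)*conj(1) + 1*(-I)*conj(1) + 1*(-1)*conj(1) + 1*(I)*conj(1) + 1*(1)*conj(1) + 1*(-I)*conj(1) + 1*(-1)*conj(1) + 1*(I)*conj(1)
  = (1) + (-I) + (-1) + (I) + (1) + (-I) + (-1) + (I)
  = 0.
(Exp terms are combined using exp(i*s)*conj(exp(i*t)) = exp(i*(s-t)), and sums of them are collapsed using the identity that for every m > 1 the m distinct m-th roots of unity sum to 0, e.g. 1 + exp(2*I*pi/3) + exp(-2*I*pi/3) = 0.)
Dividing by |G| = 8 gives 0/8 = 0, matching the row-orthogonality relation <chi_6, chi_0> = [chi_6 = chi_0].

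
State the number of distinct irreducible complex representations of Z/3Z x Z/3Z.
9

Argument: The number of irreducible complex representations of a finite group equals its number of conjugacy classes. Z/3Z x Z/3Z is abelian of order 9, so every element is its own conjugacy class: 9 classes, so Z/3Z x Z/3Z (order 9) has exactly 9 irreducible complex representations.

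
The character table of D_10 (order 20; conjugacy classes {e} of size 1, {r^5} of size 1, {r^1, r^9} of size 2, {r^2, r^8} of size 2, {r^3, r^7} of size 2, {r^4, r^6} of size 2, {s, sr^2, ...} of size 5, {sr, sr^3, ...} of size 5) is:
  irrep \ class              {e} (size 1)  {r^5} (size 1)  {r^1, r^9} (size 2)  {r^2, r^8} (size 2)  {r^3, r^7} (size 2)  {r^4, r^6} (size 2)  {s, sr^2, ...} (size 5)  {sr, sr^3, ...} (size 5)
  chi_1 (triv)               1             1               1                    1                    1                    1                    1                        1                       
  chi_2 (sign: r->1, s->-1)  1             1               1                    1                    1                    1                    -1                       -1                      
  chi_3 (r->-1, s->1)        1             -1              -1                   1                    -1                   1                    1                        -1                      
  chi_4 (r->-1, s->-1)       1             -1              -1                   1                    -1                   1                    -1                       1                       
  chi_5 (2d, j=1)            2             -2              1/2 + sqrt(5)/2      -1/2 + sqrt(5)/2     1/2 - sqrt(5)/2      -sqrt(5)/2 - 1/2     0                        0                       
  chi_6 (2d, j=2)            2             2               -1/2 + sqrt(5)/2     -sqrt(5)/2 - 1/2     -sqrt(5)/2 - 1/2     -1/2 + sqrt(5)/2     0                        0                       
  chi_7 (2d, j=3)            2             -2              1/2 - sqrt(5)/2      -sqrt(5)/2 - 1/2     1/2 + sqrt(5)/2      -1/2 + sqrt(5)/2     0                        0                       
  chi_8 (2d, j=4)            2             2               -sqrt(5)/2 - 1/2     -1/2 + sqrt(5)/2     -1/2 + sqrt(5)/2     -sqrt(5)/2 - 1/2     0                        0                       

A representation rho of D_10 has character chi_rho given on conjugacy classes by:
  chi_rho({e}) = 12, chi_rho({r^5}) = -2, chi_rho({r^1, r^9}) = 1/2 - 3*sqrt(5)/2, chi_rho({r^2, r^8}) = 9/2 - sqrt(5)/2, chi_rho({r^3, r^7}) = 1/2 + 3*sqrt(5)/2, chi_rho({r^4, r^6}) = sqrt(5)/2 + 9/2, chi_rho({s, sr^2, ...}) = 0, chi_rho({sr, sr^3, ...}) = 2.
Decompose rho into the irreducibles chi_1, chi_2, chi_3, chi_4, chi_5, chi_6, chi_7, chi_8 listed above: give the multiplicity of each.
Multiplicities: chi_1: 2, chi_2: 1, chi_3: 1, chi_4: 2, chi_5: 0, chi_6: 0, chi_7: 2, chi_8: 1.

Derivation: Use <chi_rho, chi> = (1/|G|) sum_C |C| * chi_rho(C) * conj(chi(C)) with |G| = 20 for each irreducible chi in the table:
  <chi_rho, chi_1> = (1/20)[1*(12)*conj(1) + 1*(-2)*conj(1) + 2*(1/2 - 3*sqrt(5)/2)*conj(1) + 2*(9/2 - sqrt(5)/2)*conj(1) + 2*(1/2 + 3*sqrt(5)/2)*conj(1) + 2*(sqrt(5)/2 + 9/2)*conj(1) + 5*(0)*conj(1) + 5*(2)*conj(1)]
      = (1/20)[(12) + (-2) + (1 - 3*sqrt(5)) + (9 - sqrt(5)) + (1 + 3*sqrt(5)) + (sqrt(5) + 9) + (0) + (10)] = 40/20 = 2
  <chi_rho, chi_2> = (1/20)[1*(12)*conj(1) + 1*(-2)*conj(1) + 2*(1/2 - 3*sqrt(5)/2)*conj(1) + 2*(9/2 - sqrt(5)/2)*conj(1) + 2*(1/2 + 3*sqrt(5)/2)*conj(1) + 2*(sqrt(5)/2 + 9/2)*conj(1) + 5*(0)*conj(-1) + 5*(2)*conj(-1)]
      = (1/20)[(12) + (-2) + (1 - 3*sqrt(5)) + (9 - sqrt(5)) + (1 + 3*sqrt(5)) + (sqrt(5) + 9) + (0) + (-10)] = 20/20 = 1
  <chi_rho, chi_3> = (1/20)[1*(12)*conj(1) + 1*(-2)*conj(-1) + 2*(1/2 - 3*sqrt(5)/2)*conj(-1) + 2*(9/2 - sqrt(5)/2)*conj(1) + 2*(1/2 + 3*sqrt(5)/2)*conj(-1) + 2*(sqrt(5)/2 + 9/2)*conj(1) + 5*(0)*conj(1) + 5*(2)*conj(-1)]
      = (1/20)[(12) + (2) + (-1 + 3*sqrt(5)) + (9 - sqrt(5)) + (-3*sqrt(5) - 1) + (sqrt(5) + 9) + (0) + (-10)] = 20/20 = 1
  <chi_rho, chi_4> = (1/20)[1*(12)*conj(1) + 1*(-2)*conj(-1) + 2*(1/2 - 3*sqrt(5)/2)*conj(-1) + 2*(9/2 - sqrt(5)/2)*conj(1) + 2*(1/2 + 3*sqrt(5)/2)*conj(-1) + 2*(sqrt(5)/2 + 9/2)*conj(1) + 5*(0)*conj(-1) + 5*(2)*conj(1)]
      = (1/20)[(12) + (2) + (-1 + 3*sqrt(5)) + (9 - sqrt(5)) + (-3*sqrt(5) - 1) + (sqrt(5) + 9) + (0) + (10)] = 40/20 = 2
  <chi_rho, chi_5> = (1/20)[1*(12)*conj(2) + 1*(-2)*conj(-2) + 2*(1/2 - 3*sqrt(5)/2)*conj(1/2 + sqrt(5)/2) + 2*(9/2 - sqrt(5)/2)*conj(-1/2 + sqrt(5)/2) + 2*(1/2 + 3*sqrt(5)/2)*conj(1/2 - sqrt(5)/2) + 2*(sqrt(5)/2 + 9/2)*conj(-sqrt(5)/2 - 1/2) + 5*(0)*conj(0) + 5*(2)*conj(0)]
      = (1/20)[(24) + (4) + (-7 - sqrt(5)) + (-7 + 5*sqrt(5)) + (-7 + sqrt(5)) + (-5*sqrt(5) - 7) + (0) + (0)] = 0/20 = 0
  <chi_rho, chi_6> = (1/20)[1*(12)*conj(2) + 1*(-2)*conj(2) + 2*(1/2 - 3*sqrt(5)/2)*conj(-1/2 + sqrt(5)/2) + 2*(9/2 - sqrt(5)/2)*conj(-sqrt(5)/2 - 1/2) + 2*(1/2 + 3*sqrt(5)/2)*conj(-sqrt(5)/2 - 1/2) + 2*(sqrt(5)/2 + 9/2)*conj(-1/2 + sqrt(5)/2) + 5*(0)*conj(0) + 5*(2)*conj(0)]
      = (1/20)[(24) + (-4) + (-8 + 2*sqrt(5)) + (-4*sqrt(5) - 2) + (-8 - 2*sqrt(5)) + (-2 + 4*sqrt(5)) + (0) + (0)] = 0/20 = 0
  <chi_rho, chi_7> = (1/20)[1*(12)*conj(2) + 1*(-2)*conj(-2) + 2*(1/2 - 3*sqrt(5)/2)*conj(1/2 - sqrt(5)/2) + 2*(9/2 - sqrt(5)/2)*conj(-sqrt(5)/2 - 1/2) + 2*(1/2 + 3*sqrt(5)/2)*conj(1/2 + sqrt(5)/2) + 2*(sqrt(5)/2 + 9/2)*conj(-1/2 + sqrt(5)/2) + 5*(0)*conj(0) + 5*(2)*conj(0)]
      = (1/20)[(24) + (4) + (8 - 2*sqrt(5)) + (-4*sqrt(5) - 2) + (2*sqrt(5) + 8) + (-2 + 4*sqrt(5)) + (0) + (0)] = 40/20 = 2
  <chi_rho, chi_8> = (1/20)[1*(12)*conj(2) + 1*(-2)*conj(2) + 2*(1/2 - 3*sqrt(5)/2)*conj(-sqrt(5)/2 - 1/2) + 2*(9/2 - sqrt(5)/2)*conj(-1/2 + sqrt(5)/2) + 2*(1/2 + 3*sqrt(5)/2)*conj(-1/2 + sqrt(5)/2) + 2*(sqrt(5)/2 + 9/2)*conj(-sqrt(5)/2 - 1/2) + 5*(0)*conj(0) + 5*(2)*conj(0)]
      = (1/20)[(24) + (-4) + (sqrt(5) + 7) + (-7 + 5*sqrt(5)) + (7 - sqrt(5)) + (-5*sqrt(5) - 7) + (0) + (0)] = 20/20 = 1
Dimension check: dim(rho) = sum (mult * dim) = 2*1 + 1*1 + 1*1 + 2*1 + 0*2 + 0*2 + 2*2 + 1*2 = 12 = chi_rho(e) = 12.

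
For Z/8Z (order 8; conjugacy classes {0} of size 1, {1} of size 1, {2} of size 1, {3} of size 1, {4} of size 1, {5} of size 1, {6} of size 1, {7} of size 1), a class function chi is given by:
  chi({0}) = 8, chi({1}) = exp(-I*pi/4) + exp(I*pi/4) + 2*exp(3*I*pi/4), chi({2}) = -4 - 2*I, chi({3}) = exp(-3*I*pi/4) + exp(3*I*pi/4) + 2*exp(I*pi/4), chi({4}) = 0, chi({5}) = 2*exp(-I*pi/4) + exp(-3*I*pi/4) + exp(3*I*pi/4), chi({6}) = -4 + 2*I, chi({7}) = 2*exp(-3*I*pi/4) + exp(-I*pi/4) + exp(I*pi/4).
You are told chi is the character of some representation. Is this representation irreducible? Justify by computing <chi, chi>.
Not irreducible (reducible): <chi, chi> = 14 > 1.

Justification: <chi, chi> = (1/|G|) sum_C |C| * |chi(C)|^2 = (1/8)[1*|8|^2 + 1*|exp(-I*pi/4) + exp(I*pi/4) + 2*exp(3*I*pi/4)|^2 + 1*|-4 - 2*I|^2 + 1*|exp(-3*I*pi/4) + exp(3*I*pi/4) + 2*exp(I*pi/4)|^2 + 1*|0|^2 + 1*|2*exp(-I*pi/4) + exp(-3*I*pi/4) + exp(3*I*pi/4)|^2 + 1*|-4 + 2*I|^2 + 1*|2*exp(-3*I*pi/4) + exp(-I*pi/4) + exp(I*pi/4)|^2]
  = (1/8)[(64) + (2) + (20) + (2) + (0) + (2) + (20) + (2)] = 112/8 = 14.
(Exp terms are combined using exp(i*s)*conj(exp(i*t)) = exp(i*(s-t)), and sums of them are collapsed using the identity that for every m > 1 the m distinct m-th roots of unity sum to 0, e.g. 1 + exp(2*I*pi/3) + exp(-2*I*pi/3) = 0.)
A character is irreducible iff <chi, chi> = 1, so this representation is reducible.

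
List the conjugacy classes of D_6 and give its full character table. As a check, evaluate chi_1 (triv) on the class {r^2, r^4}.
Conjugacy classes: {e} of size 1, {r^3} of size 1, {r^1, r^5} of size 2, {r^2, r^4} of size 2, {s, sr^2, ...} of size 3, {sr, sr^3, ...} of size 3.
Character table:
  irrep \ class              {e} (size 1)  {r^3} (size 1)  {r^1, r^5} (size 2)  {r^2, r^4} (size 2)  {s, sr^2, ...} (size 3)  {sr, sr^3, ...} (size 3)
  chi_1 (triv)               1             1               1                    1                    1                        1                       
  chi_2 (sign: r->1, s->-1)  1             1               1                    1                    -1                       -1                      
  chi_3 (r->-1, s->1)        1             -1              -1                   1                    1                        -1                      
  chi_4 (r->-1, s->-1)       1             -1              -1                   1                    -1                       1                       
  chi_5 (2d, j=1)            2             -2              1                    -1                   0                        0                       
  chi_6 (2d, j=2)            2             2               -1                   -1                   0                        0                       

Spot check: chi_1 (triv) on {r^2, r^4} = 1.

D_6 has order 2*6 = 12 with 6 conjugacy classes, hence 6 irreducibles. Sum of squared dims 1 + 1 + 1 + 1 + 4 + 4 = 12 = |G|. Linear characters come from the abelianisation; the 2-dimensional irreps have character r^k -> 2*cos(2*pi*j*k/6), reflections -> 0.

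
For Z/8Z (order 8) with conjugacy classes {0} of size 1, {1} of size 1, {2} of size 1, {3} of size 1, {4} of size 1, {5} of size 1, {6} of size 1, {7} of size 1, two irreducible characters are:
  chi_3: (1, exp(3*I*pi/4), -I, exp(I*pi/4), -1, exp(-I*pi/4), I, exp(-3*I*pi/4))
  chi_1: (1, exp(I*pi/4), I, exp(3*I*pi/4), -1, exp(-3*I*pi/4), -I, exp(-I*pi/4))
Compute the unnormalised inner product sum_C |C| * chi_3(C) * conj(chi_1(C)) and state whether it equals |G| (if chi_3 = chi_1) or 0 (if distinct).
Sum = 0; so <chi_3, chi_1> = 0 (distinct irreducibles are orthogonal).

Derivation: Compute term by term over conjugacy classes (|C| * chi_3(C) * conj(chi_1(C))):
  1*(1)*conj(1) + 1*(exp(3*I*pi/4))*conj(exp(I*pi/4)) + 1*(-I)*conj(I) + 1*(exp(I*pi/4))*conj(exp(3*I*pi/4)) + 1*(-1)*conj(-1) + 1*(exp(-I*pi/4))*conj(exp(-3*I*pi/4)) + 1*(I)*conj(-I) + 1*(exp(-3*I*pi/4))*conj(exp(-I*pi/4))
  = (1) + (I) + (-1) + (-I) + (1) + (I) + (-1) + (-I)
  = 0.
(Exp terms are combined using exp(i*s)*conj(exp(i*t)) = exp(i*(s-t)), and sums of them are collapsed using the identity that for every m > 1 the m distinct m-th roots of unity sum to 0, e.g. 1 + exp(2*I*pi/3) + exp(-2*I*pi/3) = 0.)
Dividing by |G| = 8 gives 0/8 = 0, matching the row-orthogonality relation <chi_3, chi_1> = [chi_3 = chi_1].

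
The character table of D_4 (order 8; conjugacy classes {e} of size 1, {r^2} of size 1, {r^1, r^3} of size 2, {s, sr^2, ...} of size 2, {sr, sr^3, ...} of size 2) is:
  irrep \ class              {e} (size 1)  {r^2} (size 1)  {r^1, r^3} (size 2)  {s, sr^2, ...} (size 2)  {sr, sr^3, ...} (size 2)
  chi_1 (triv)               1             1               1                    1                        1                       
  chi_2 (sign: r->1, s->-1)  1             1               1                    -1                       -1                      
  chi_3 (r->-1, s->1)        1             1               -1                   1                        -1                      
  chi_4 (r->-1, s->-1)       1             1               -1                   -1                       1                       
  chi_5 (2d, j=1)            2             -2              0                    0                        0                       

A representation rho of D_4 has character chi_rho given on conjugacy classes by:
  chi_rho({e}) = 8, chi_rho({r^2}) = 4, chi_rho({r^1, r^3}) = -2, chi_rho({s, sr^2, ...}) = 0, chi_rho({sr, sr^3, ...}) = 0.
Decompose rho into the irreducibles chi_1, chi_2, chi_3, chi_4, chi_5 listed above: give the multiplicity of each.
Multiplicities: chi_1: 1, chi_2: 1, chi_3: 2, chi_4: 2, chi_5: 1.

Explanation: Use <chi_rho, chi> = (1/|G|) sum_C |C| * chi_rho(C) * conj(chi(C)) with |G| = 8 for each irreducible chi in the table:
  <chi_rho, chi_1> = (1/8)[1*(8)*conj(1) + 1*(4)*conj(1) + 2*(-2)*conj(1) + 2*(0)*conj(1) + 2*(0)*conj(1)]
      = (1/8)[(8) + (4) + (-4) + (0) + (0)] = 8/8 = 1
  <chi_rho, chi_2> = (1/8)[1*(8)*conj(1) + 1*(4)*conj(1) + 2*(-2)*conj(1) + 2*(0)*conj(-1) + 2*(0)*conj(-1)]
      = (1/8)[(8) + (4) + (-4) + (0) + (0)] = 8/8 = 1
  <chi_rho, chi_3> = (1/8)[1*(8)*conj(1) + 1*(4)*conj(1) + 2*(-2)*conj(-1) + 2*(0)*conj(1) + 2*(0)*conj(-1)]
      = (1/8)[(8) + (4) + (4) + (0) + (0)] = 16/8 = 2
  <chi_rho, chi_4> = (1/8)[1*(8)*conj(1) + 1*(4)*conj(1) + 2*(-2)*conj(-1) + 2*(0)*conj(-1) + 2*(0)*conj(1)]
      = (1/8)[(8) + (4) + (4) + (0) + (0)] = 16/8 = 2
  <chi_rho, chi_5> = (1/8)[1*(8)*conj(2) + 1*(4)*conj(-2) + 2*(-2)*conj(0) + 2*(0)*conj(0) + 2*(0)*conj(0)]
      = (1/8)[(16) + (-8) + (0) + (0) + (0)] = 8/8 = 1
Dimension check: dim(rho) = sum (mult * dim) = 1*1 + 1*1 + 2*1 + 2*1 + 1*2 = 8 = chi_rho(e) = 8.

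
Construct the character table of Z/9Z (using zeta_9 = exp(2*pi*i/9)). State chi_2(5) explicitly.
Character table of Z/9Z (irreps indexed chi_0,...,chi_8 with chi_k(m) = zeta_9^(k*m), zeta_9 = exp(2*pi*i/9)):
  irrep \ class  {0} (size 1)  {1} (size 1)    {2} (size 1)    {3} (size 1)    {4} (size 1)    {5} (size 1)    {6} (size 1)    {7} (size 1)    {8} (size 1)  
  chi_0          1             1               1               1               1               1               1               1               1             
  chi_1          1             exp(2*I*pi/9)   exp(4*I*pi/9)   exp(2*I*pi/3)   exp(8*I*pi/9)   exp(-8*I*pi/9)  exp(-2*I*pi/3)  exp(-4*I*pi/9)  exp(-2*I*pi/9)
  chi_2          1             exp(4*I*pi/9)   exp(8*I*pi/9)   exp(-2*I*pi/3)  exp(-2*I*pi/9)  exp(2*I*pi/9)   exp(2*I*pi/3)   exp(-8*I*pi/9)  exp(-4*I*pi/9)
  chi_3          1             exp(2*I*pi/3)   exp(-2*I*pi/3)  1               exp(2*I*pi/3)   exp(-2*I*pi/3)  1               exp(2*I*pi/3)   exp(-2*I*pi/3)
  chi_4          1             exp(8*I*pi/9)   exp(-2*I*pi/9)  exp(2*I*pi/3)   exp(-4*I*pi/9)  exp(4*I*pi/9)   exp(-2*I*pi/3)  exp(2*I*pi/9)   exp(-8*I*pi/9)
  chi_5          1             exp(-8*I*pi/9)  exp(2*I*pi/9)   exp(-2*I*pi/3)  exp(4*I*pi/9)   exp(-4*I*pi/9)  exp(2*I*pi/3)   exp(-2*I*pi/9)  exp(8*I*pi/9) 
  chi_6          1             exp(-2*I*pi/3)  exp(2*I*pi/3)   1               exp(-2*I*pi/3)  exp(2*I*pi/3)   1               exp(-2*I*pi/3)  exp(2*I*pi/3) 
  chi_7          1             exp(-4*I*pi/9)  exp(-8*I*pi/9)  exp(2*I*pi/3)   exp(2*I*pi/9)   exp(-2*I*pi/9)  exp(-2*I*pi/3)  exp(8*I*pi/9)   exp(4*I*pi/9) 
  chi_8          1             exp(-2*I*pi/9)  exp(-4*I*pi/9)  exp(-2*I*pi/3)  exp(-8*I*pi/9)  exp(8*I*pi/9)   exp(2*I*pi/3)   exp(4*I*pi/9)   exp(2*I*pi/9) 

Spot check: chi_2(5) = zeta_9^(2*5) = zeta_9^10 = exp(2*I*pi/9).

Justification: Z/9Z is abelian, so all 9 irreducible complex representations are 1-dimensional. They are given by chi_k(m) = zeta_9^(k*m) for k = 0,...,8. Row orthogonality: sum_m chi_k(m) conj(chi_l(m)) = 9 * [k = l].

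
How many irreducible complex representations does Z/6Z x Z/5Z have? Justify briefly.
30

Solution. The number of irreducible complex representations of a finite group equals its number of conjugacy classes. Z/6Z x Z/5Z is abelian of order 30, so every element is its own conjugacy class: 30 classes, so Z/6Z x Z/5Z (order 30) has exactly 30 irreducible complex representations.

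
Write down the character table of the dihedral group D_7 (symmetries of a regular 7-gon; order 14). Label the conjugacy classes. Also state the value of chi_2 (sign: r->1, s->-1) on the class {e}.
Conjugacy classes: {e} of size 1, {r^1, r^6} of size 2, {r^2, r^5} of size 2, {r^3, r^4} of size 2, {s, sr, ..., sr^6} of size 7.
Character table:
  irrep \ class              {e} (size 1)  {r^1, r^6} (size 2)  {r^2, r^5} (size 2)  {r^3, r^4} (size 2)  {s, sr, ..., sr^6} (size 7)
  chi_1 (triv)               1             1                    1                    1                    1                          
  chi_2 (sign: r->1, s->-1)  1             1                    1                    1                    -1                         
  chi_3 (2d, j=1)            2             2*cos(2*pi/7)        -2*cos(3*pi/7)       -2*cos(pi/7)         0                          
  chi_4 (2d, j=2)            2             -2*cos(3*pi/7)       -2*cos(pi/7)         2*cos(2*pi/7)        0                          
  chi_5 (2d, j=3)            2             -2*cos(pi/7)         2*cos(2*pi/7)        -2*cos(3*pi/7)       0                          

Spot check: chi_2 (sign: r->1, s->-1) on {e} = 1.

Derivation: D_7 has order 2*7 = 14 with 5 conjugacy classes, hence 5 irreducibles. Sum of squared dims 1 + 1 + 4 + 4 + 4 = 14 = |G|. Linear characters come from the abelianisation; the 2-dimensional irreps have character r^k -> 2*cos(2*pi*j*k/7), reflections -> 0.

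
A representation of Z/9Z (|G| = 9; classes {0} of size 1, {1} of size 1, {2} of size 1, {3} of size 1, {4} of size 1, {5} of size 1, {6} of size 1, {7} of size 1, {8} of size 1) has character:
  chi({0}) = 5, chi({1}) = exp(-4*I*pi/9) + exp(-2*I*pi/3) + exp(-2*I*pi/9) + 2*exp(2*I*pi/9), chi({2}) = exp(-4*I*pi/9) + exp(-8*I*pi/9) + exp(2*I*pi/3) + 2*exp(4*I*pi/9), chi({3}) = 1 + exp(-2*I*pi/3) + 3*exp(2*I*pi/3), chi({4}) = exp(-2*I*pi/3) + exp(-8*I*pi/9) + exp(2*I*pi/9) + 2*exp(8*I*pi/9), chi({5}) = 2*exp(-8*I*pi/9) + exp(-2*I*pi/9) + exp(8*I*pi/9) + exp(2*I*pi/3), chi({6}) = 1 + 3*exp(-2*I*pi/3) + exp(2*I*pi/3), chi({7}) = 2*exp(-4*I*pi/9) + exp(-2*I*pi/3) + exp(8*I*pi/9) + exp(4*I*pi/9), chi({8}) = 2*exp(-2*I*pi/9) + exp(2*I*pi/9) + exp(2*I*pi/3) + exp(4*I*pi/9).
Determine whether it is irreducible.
Not irreducible (reducible): <chi, chi> = 7 > 1.

Working: <chi, chi> = (1/|G|) sum_C |C| * |chi(C)|^2 = (1/9)[1*|5|^2 + 1*|exp(-4*I*pi/9) + exp(-2*I*pi/3) + exp(-2*I*pi/9) + 2*exp(2*I*pi/9)|^2 + 1*|exp(-4*I*pi/9) + exp(-8*I*pi/9) + exp(2*I*pi/3) + 2*exp(4*I*pi/9)|^2 + 1*|1 + exp(-2*I*pi/3) + 3*exp(2*I*pi/3)|^2 + 1*|exp(-2*I*pi/3) + exp(-8*I*pi/9) + exp(2*I*pi/9) + 2*exp(8*I*pi/9)|^2 + 1*|2*exp(-8*I*pi/9) + exp(-2*I*pi/9) + exp(8*I*pi/9) + exp(2*I*pi/3)|^2 + 1*|1 + 3*exp(-2*I*pi/3) + exp(2*I*pi/3)|^2 + 1*|2*exp(-4*I*pi/9) + exp(-2*I*pi/3) + exp(8*I*pi/9) + exp(4*I*pi/9)|^2 + 1*|2*exp(-2*I*pi/9) + exp(2*I*pi/9) + exp(2*I*pi/3) + exp(4*I*pi/9)|^2]
  = (1/9)[(25) + (7 + 3*exp(-4*I*pi/9) + 2*exp(-2*I*pi/3) + 2*exp(-2*I*pi/9) + 2*exp(-8*I*pi/9) + 2*exp(8*I*pi/9) + 2*exp(2*I*pi/9) + 2*exp(2*I*pi/3) + 3*exp(4*I*pi/9)) + (7 + 2*exp(-4*I*pi/9) + 2*exp(-2*I*pi/3) + 2*exp(-2*I*pi/9) + 3*exp(-8*I*pi/9) + 3*exp(8*I*pi/9) + 2*exp(2*I*pi/9) + 2*exp(2*I*pi/3) + 2*exp(4*I*pi/9)) + (4) + (7 + 2*exp(-4*I*pi/9) + 3*exp(-2*I*pi/9) + 2*exp(-2*I*pi/3) + 2*exp(-8*I*pi/9) + 2*exp(8*I*pi/9) + 2*exp(2*I*pi/3) + 3*exp(2*I*pi/9) + 2*exp(4*I*pi/9)) + (7 + 2*exp(-4*I*pi/9) + 3*exp(-2*I*pi/9) + 2*exp(-2*I*pi/3) + 2*exp(-8*I*pi/9) + 2*exp(8*I*pi/9) + 2*exp(2*I*pi/3) + 3*exp(2*I*pi/9) + 2*exp(4*I*pi/9)) + (4) + (7 + 2*exp(-4*I*pi/9) + 2*exp(-2*I*pi/3) + 2*exp(-2*I*pi/9) + 3*exp(-8*I*pi/9) + 3*exp(8*I*pi/9) + 2*exp(2*I*pi/9) + 2*exp(2*I*pi/3) + 2*exp(4*I*pi/9)) + (7 + 3*exp(-4*I*pi/9) + 2*exp(-2*I*pi/3) + 2*exp(-2*I*pi/9) + 2*exp(-8*I*pi/9) + 2*exp(8*I*pi/9) + 2*exp(2*I*pi/9) + 2*exp(2*I*pi/3) + 3*exp(4*I*pi/9))] = 63/9 = 7.
(Exp terms are combined using exp(i*s)*conj(exp(i*t)) = exp(i*(s-t)), and sums of them are collapsed using the identity that for every m > 1 the m distinct m-th roots of unity sum to 0, e.g. 1 + exp(2*I*pi/3) + exp(-2*I*pi/3) = 0.)
A character is irreducible iff <chi, chi> = 1, so this representation is reducible.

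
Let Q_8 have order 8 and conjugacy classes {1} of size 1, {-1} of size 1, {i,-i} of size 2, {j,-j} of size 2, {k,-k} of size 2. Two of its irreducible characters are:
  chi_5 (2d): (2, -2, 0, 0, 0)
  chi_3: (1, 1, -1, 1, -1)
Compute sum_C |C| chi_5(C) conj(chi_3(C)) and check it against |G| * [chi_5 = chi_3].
Sum = 0; so <chi_5, chi_3> = 0 (distinct irreducibles are orthogonal).

Proof sketch: Compute term by term over conjugacy classes (|C| * chi_5(C) * conj(chi_3(C))):
  1*(2)*conj(1) + 1*(-2)*conj(1) + 2*(0)*conj(-1) + 2*(0)*conj(1) + 2*(0)*conj(-1)
  = (2) + (-2) + (0) + (0) + (0)
  = 0.
Dividing by |G| = 8 gives 0/8 = 0, matching the row-orthogonality relation <chi_5, chi_3> = [chi_5 = chi_3].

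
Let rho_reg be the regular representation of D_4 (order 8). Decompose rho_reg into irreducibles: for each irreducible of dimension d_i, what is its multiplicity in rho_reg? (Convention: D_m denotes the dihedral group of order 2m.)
Each irreducible V_i of dimension d_i appears with multiplicity d_i, i.e. rho_reg = (direct sum over all irreducibles V_i) d_i V_i. The irreducible dimensions for D_4 are 1, 1, 1, 1, 2: 4 irreducibles of dimension 1, each with multiplicity 1; 1 irreducible of dimension 2, with multiplicity 2. Total dimension 4*1*1 + 1*2*2 = 8 = |G|.

Argument: General theorem: in the regular representation of a finite group G, each irreducible appears with multiplicity equal to its dimension. Check: dim(rho_reg) = sum d_i^2 = 1 + 1 + 1 + 1 + 4 = 8 = |G|.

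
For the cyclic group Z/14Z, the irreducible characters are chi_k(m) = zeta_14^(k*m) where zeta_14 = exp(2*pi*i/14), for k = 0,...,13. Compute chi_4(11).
chi_4(11) = zeta_14^44 = exp(2*I*pi/7)

Explanation: chi_4(11) = zeta_14^(4*11) = zeta_14^44. Since zeta_14^14 = 1, this equals zeta_14^2 = exp(2*pi*i*2/14) = exp(2*I*pi/7).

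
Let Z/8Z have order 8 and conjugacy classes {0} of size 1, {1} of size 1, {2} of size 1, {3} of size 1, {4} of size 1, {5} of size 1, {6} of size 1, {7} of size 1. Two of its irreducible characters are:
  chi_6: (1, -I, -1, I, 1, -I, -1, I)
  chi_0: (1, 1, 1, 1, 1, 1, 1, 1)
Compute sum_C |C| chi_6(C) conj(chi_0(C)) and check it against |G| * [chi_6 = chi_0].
Sum = 0; so <chi_6, chi_0> = 0 (distinct irreducibles are orthogonal).

Details: Compute term by term over conjugacy classes (|C| * chi_6(C) * conj(chi_0(C))):
  1*(1)*conj(1) + 1*(-I)*conj(1) + 1*(-1)*conj(1) + 1*(I)*conj(1) + 1*(1)*conj(1) + 1*(-I)*conj(1) + 1*(-1)*conj(1) + 1*(I)*conj(1)
  = (1) + (-I) + (-1) + (I) + (1) + (-I) + (-1) + (I)
  = 0.
(Exp terms are combined using exp(i*s)*conj(exp(i*t)) = exp(i*(s-t)), and sums of them are collapsed using the identity that for every m > 1 the m distinct m-th roots of unity sum to 0, e.g. 1 + exp(2*I*pi/3) + exp(-2*I*pi/3) = 0.)
Dividing by |G| = 8 gives 0/8 = 0, matching the row-orthogonality relation <chi_6, chi_0> = [chi_6 = chi_0].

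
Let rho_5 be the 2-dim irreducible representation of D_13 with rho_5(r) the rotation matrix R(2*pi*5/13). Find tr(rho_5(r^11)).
chi_{rho_5}(r^11) = 2*cos(2*pi*5*11/13) = 2*cos(110*pi/13)

Solution. rho_5(r^11) is rotation by angle 2*pi*5*11/13, whose trace is 2*cos(2*pi*5*11/13) = 2*cos(110*pi/13).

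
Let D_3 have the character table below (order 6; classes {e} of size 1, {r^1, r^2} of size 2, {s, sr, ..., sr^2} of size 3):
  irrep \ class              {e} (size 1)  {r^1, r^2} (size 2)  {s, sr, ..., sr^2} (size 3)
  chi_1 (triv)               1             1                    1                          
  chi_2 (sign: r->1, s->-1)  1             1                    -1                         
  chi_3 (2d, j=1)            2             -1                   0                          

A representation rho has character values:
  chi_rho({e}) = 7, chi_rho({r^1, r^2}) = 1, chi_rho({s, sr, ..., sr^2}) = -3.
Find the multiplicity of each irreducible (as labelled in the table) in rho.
Multiplicities: chi_1: 0, chi_2: 3, chi_3: 2.

Explanation: Use <chi_rho, chi> = (1/|G|) sum_C |C| * chi_rho(C) * conj(chi(C)) with |G| = 6 for each irreducible chi in the table:
  <chi_rho, chi_1> = (1/6)[1*(7)*conj(1) + 2*(1)*conj(1) + 3*(-3)*conj(1)]
      = (1/6)[(7) + (2) + (-9)] = 0/6 = 0
  <chi_rho, chi_2> = (1/6)[1*(7)*conj(1) + 2*(1)*conj(1) + 3*(-3)*conj(-1)]
      = (1/6)[(7) + (2) + (9)] = 18/6 = 3
  <chi_rho, chi_3> = (1/6)[1*(7)*conj(2) + 2*(1)*conj(-1) + 3*(-3)*conj(0)]
      = (1/6)[(14) + (-2) + (0)] = 12/6 = 2
Dimension check: dim(rho) = sum (mult * dim) = 0*1 + 3*1 + 2*2 = 7 = chi_rho(e) = 7.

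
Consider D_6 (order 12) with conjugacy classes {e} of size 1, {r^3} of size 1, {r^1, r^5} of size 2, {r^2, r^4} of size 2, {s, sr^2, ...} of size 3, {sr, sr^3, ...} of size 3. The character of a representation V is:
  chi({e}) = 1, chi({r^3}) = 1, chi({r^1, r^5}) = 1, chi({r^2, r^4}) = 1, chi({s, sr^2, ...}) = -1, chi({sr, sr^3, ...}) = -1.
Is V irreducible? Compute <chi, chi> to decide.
Irreducible: <chi, chi> = 1.

Justification: <chi, chi> = (1/|G|) sum_C |C| * |chi(C)|^2 = (1/12)[1*|1|^2 + 1*|1|^2 + 2*|1|^2 + 2*|1|^2 + 3*|-1|^2 + 3*|-1|^2]
  = (1/12)[(1) + (1) + (2) + (2) + (3) + (3)] = 12/12 = 1.
A character is irreducible iff <chi, chi> = 1, so this representation is irreducible.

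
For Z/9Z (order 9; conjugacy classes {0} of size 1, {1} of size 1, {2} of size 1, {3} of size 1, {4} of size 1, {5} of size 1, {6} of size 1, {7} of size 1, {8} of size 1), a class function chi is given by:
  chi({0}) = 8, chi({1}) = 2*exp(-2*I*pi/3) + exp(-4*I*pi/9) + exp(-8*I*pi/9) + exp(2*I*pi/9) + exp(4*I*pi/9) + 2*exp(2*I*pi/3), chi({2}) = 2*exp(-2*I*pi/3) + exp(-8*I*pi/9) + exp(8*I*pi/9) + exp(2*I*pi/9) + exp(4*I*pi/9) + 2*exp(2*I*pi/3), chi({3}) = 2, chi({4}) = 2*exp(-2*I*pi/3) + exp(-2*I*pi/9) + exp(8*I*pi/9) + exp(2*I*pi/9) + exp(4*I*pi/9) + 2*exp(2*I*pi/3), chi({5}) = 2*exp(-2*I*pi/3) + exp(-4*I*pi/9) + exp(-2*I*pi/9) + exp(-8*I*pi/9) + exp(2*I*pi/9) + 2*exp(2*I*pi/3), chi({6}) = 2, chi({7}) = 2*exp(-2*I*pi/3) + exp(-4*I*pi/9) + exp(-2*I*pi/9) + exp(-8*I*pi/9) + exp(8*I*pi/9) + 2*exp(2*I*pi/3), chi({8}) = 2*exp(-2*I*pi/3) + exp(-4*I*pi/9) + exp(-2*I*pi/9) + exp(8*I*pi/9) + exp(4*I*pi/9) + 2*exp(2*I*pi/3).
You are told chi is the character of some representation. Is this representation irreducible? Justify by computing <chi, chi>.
Not irreducible (reducible): <chi, chi> = 12 > 1.

<chi, chi> = (1/|G|) sum_C |C| * |chi(C)|^2 = (1/9)[1*|8|^2 + 1*|2*exp(-2*I*pi/3) + exp(-4*I*pi/9) + exp(-8*I*pi/9) + exp(2*I*pi/9) + exp(4*I*pi/9) + 2*exp(2*I*pi/3)|^2 + 1*|2*exp(-2*I*pi/3) + exp(-8*I*pi/9) + exp(8*I*pi/9) + exp(2*I*pi/9) + exp(4*I*pi/9) + 2*exp(2*I*pi/3)|^2 + 1*|2|^2 + 1*|2*exp(-2*I*pi/3) + exp(-2*I*pi/9) + exp(8*I*pi/9) + exp(2*I*pi/9) + exp(4*I*pi/9) + 2*exp(2*I*pi/3)|^2 + 1*|2*exp(-2*I*pi/3) + exp(-4*I*pi/9) + exp(-2*I*pi/9) + exp(-8*I*pi/9) + exp(2*I*pi/9) + 2*exp(2*I*pi/3)|^2 + 1*|2|^2 + 1*|2*exp(-2*I*pi/3) + exp(-4*I*pi/9) + exp(-2*I*pi/9) + exp(-8*I*pi/9) + exp(8*I*pi/9) + 2*exp(2*I*pi/3)|^2 + 1*|2*exp(-2*I*pi/3) + exp(-4*I*pi/9) + exp(-2*I*pi/9) + exp(8*I*pi/9) + exp(4*I*pi/9) + 2*exp(2*I*pi/3)|^2]
  = (1/9)[(64) + (12 + 6*exp(-2*I*pi/3) + 5*exp(-4*I*pi/9) + 7*exp(-2*I*pi/9) + 8*exp(-8*I*pi/9) + 8*exp(8*I*pi/9) + 7*exp(2*I*pi/9) + 5*exp(4*I*pi/9) + 6*exp(2*I*pi/3)) + (12 + 7*exp(-4*I*pi/9) + 6*exp(-2*I*pi/3) + 8*exp(-2*I*pi/9) + 5*exp(-8*I*pi/9) + 5*exp(8*I*pi/9) + 8*exp(2*I*pi/9) + 6*exp(2*I*pi/3) + 7*exp(4*I*pi/9)) + (4) + (12 + 8*exp(-4*I*pi/9) + 6*exp(-2*I*pi/3) + 5*exp(-2*I*pi/9) + 7*exp(-8*I*pi/9) + 7*exp(8*I*pi/9) + 5*exp(2*I*pi/9) + 6*exp(2*I*pi/3) + 8*exp(4*I*pi/9)) + (12 + 8*exp(-4*I*pi/9) + 6*exp(-2*I*pi/3) + 5*exp(-2*I*pi/9) + 7*exp(-8*I*pi/9) + 7*exp(8*I*pi/9) + 5*exp(2*I*pi/9) + 6*exp(2*I*pi/3) + 8*exp(4*I*pi/9)) + (4) + (12 + 7*exp(-4*I*pi/9) + 6*exp(-2*I*pi/3) + 8*exp(-2*I*pi/9) + 5*exp(-8*I*pi/9) + 5*exp(8*I*pi/9) + 8*exp(2*I*pi/9) + 6*exp(2*I*pi/3) + 7*exp(4*I*pi/9)) + (12 + 6*exp(-2*I*pi/3) + 5*exp(-4*I*pi/9) + 7*exp(-2*I*pi/9) + 8*exp(-8*I*pi/9) + 8*exp(8*I*pi/9) + 7*exp(2*I*pi/9) + 5*exp(4*I*pi/9) + 6*exp(2*I*pi/3))] = 108/9 = 12.
(Exp terms are combined using exp(i*s)*conj(exp(i*t)) = exp(i*(s-t)), and sums of them are collapsed using the identity that for every m > 1 the m distinct m-th roots of unity sum to 0, e.g. 1 + exp(2*I*pi/3) + exp(-2*I*pi/3) = 0.)
A character is irreducible iff <chi, chi> = 1, so this representation is reducible.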